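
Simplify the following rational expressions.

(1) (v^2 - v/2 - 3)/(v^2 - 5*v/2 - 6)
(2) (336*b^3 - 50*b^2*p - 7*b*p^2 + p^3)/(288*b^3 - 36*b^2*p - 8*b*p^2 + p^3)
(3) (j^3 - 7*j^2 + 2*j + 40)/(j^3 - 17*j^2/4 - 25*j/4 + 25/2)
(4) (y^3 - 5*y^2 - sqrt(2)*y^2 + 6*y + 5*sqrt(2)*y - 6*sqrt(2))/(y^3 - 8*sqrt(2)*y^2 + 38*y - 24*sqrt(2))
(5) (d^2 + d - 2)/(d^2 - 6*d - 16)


(1) = (v - 2)/(v - 4)
(2) = (7*b + p)/(6*b + p)
(3) = (4*j - 16)/(4*j - 5)
(4) = (y^2 - 5*y + 6)/(y^2 - 7*sqrt(2)*y + 24)
(5) = (d - 1)/(d - 8)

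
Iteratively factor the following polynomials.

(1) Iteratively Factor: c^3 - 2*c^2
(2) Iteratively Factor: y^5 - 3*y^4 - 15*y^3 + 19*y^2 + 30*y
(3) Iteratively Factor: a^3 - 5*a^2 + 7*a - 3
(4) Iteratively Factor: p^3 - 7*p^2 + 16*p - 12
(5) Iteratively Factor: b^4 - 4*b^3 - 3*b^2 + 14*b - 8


(1) = (c)*(c^2 - 2*c) = c^2*(c - 2)
(2) = (y - 5)*(y^4 + 2*y^3 - 5*y^2 - 6*y) = (y - 5)*(y + 3)*(y^3 - y^2 - 2*y) = (y - 5)*(y + 1)*(y + 3)*(y^2 - 2*y) = (y - 5)*(y - 2)*(y + 1)*(y + 3)*(y)
(3) = (a - 1)*(a^2 - 4*a + 3) = (a - 3)*(a - 1)*(a - 1)
(4) = (p - 3)*(p^2 - 4*p + 4) = (p - 3)*(p - 2)*(p - 2)
(5) = (b - 1)*(b^3 - 3*b^2 - 6*b + 8) = (b - 1)^2*(b^2 - 2*b - 8) = (b - 1)^2*(b + 2)*(b - 4)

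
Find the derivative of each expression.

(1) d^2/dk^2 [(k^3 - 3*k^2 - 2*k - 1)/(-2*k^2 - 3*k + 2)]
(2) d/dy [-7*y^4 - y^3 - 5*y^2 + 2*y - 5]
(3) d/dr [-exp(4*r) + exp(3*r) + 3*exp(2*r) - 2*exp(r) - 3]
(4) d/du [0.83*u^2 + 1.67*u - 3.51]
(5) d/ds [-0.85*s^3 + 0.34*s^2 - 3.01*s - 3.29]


(1) = 2*(-23*k^3 + 66*k^2 + 30*k + 37)/(8*k^6 + 36*k^5 + 30*k^4 - 45*k^3 - 30*k^2 + 36*k - 8)
(2) = -28*y^3 - 3*y^2 - 10*y + 2
(3) = (-4*exp(3*r) + 3*exp(2*r) + 6*exp(r) - 2)*exp(r)
(4) = 1.66*u + 1.67
(5) = -2.55*s^2 + 0.68*s - 3.01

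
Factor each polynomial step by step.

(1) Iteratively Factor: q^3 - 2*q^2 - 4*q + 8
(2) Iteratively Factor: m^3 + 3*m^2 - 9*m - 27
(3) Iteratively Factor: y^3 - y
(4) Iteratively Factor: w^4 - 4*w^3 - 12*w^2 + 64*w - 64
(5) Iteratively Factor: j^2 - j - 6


(1) = (q - 2)*(q^2 - 4) = (q - 2)*(q + 2)*(q - 2)
(2) = (m + 3)*(m^2 - 9) = (m - 3)*(m + 3)*(m + 3)
(3) = (y)*(y^2 - 1) = y*(y - 1)*(y + 1)
(4) = (w + 4)*(w^3 - 8*w^2 + 20*w - 16) = (w - 2)*(w + 4)*(w^2 - 6*w + 8) = (w - 2)^2*(w + 4)*(w - 4)
(5) = (j - 3)*(j + 2)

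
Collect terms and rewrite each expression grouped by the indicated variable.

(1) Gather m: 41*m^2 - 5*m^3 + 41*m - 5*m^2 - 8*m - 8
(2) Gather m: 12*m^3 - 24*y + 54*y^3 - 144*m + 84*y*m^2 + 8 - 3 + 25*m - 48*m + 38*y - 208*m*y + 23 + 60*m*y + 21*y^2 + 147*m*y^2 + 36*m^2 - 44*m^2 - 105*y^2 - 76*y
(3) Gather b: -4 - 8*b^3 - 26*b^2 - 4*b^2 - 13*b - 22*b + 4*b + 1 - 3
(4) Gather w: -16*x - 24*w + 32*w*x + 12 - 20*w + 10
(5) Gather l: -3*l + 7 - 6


(1) = -5*m^3 + 36*m^2 + 33*m - 8
(2) = 12*m^3 + m^2*(84*y - 8) + m*(147*y^2 - 148*y - 167) + 54*y^3 - 84*y^2 - 62*y + 28
(3) = -8*b^3 - 30*b^2 - 31*b - 6
(4) = w*(32*x - 44) - 16*x + 22
(5) = 1 - 3*l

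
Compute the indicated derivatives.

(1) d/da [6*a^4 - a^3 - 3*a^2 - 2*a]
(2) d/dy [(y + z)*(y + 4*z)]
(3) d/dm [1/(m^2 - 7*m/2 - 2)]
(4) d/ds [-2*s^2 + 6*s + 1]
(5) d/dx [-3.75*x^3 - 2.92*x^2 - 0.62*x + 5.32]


(1) = 24*a^3 - 3*a^2 - 6*a - 2
(2) = 2*y + 5*z
(3) = 2*(7 - 4*m)/(-2*m^2 + 7*m + 4)^2
(4) = 6 - 4*s
(5) = -11.25*x^2 - 5.84*x - 0.62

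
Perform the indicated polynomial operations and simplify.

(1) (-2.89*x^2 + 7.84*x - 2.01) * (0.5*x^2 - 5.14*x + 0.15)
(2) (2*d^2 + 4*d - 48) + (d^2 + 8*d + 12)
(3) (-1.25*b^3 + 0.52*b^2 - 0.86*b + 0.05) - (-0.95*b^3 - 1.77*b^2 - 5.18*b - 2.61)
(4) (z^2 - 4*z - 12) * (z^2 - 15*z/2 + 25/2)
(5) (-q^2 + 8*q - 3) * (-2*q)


(1) = -1.445*x^4 + 18.7746*x^3 - 41.7361*x^2 + 11.5074*x - 0.3015
(2) = 3*d^2 + 12*d - 36
(3) = -0.3*b^3 + 2.29*b^2 + 4.32*b + 2.66
(4) = z^4 - 23*z^3/2 + 61*z^2/2 + 40*z - 150
(5) = 2*q^3 - 16*q^2 + 6*q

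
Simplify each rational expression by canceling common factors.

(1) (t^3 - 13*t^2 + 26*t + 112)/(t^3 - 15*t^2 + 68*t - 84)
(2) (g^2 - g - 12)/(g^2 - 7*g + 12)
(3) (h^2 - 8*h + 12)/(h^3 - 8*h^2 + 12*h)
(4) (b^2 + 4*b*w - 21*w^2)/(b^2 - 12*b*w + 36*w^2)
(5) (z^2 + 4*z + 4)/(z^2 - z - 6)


(1) = (t^2 - 6*t - 16)/(t^2 - 8*t + 12)
(2) = (g + 3)/(g - 3)
(3) = 1/h
(4) = (b^2 + 4*b*w - 21*w^2)/(b^2 - 12*b*w + 36*w^2)
(5) = (z + 2)/(z - 3)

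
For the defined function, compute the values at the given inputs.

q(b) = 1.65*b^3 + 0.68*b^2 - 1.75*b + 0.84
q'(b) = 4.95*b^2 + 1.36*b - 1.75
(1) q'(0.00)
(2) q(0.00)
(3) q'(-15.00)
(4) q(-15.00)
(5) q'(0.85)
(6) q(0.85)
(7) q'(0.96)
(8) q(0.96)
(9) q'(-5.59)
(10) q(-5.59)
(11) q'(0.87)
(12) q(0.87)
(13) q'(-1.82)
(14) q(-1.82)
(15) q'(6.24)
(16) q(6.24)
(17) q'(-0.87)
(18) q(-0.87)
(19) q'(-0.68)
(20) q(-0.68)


(1) = -1.75
(2) = 0.84
(3) = 1091.60
(4) = -5388.66
(5) = 2.98
(6) = 0.86
(7) = 4.12
(8) = 1.25
(9) = 145.33
(10) = -256.35
(11) = 3.18
(12) = 0.92
(13) = 12.17
(14) = -3.67
(15) = 199.48
(16) = 417.30
(17) = 0.81
(18) = 1.79
(19) = -0.39
(20) = 1.83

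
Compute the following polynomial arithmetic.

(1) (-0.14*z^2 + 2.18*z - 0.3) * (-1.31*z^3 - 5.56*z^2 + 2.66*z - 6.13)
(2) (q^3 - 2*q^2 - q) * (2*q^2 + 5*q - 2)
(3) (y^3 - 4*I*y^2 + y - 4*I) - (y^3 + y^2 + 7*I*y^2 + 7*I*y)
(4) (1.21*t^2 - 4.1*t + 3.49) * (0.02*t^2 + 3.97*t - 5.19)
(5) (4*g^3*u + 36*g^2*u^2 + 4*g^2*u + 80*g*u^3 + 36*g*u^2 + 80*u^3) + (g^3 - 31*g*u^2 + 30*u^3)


(1) = 0.1834*z^5 - 2.0774*z^4 - 12.1002*z^3 + 8.325*z^2 - 14.1614*z + 1.839
(2) = 2*q^5 + q^4 - 14*q^3 - q^2 + 2*q
(3) = -y^2 - 11*I*y^2 + y - 7*I*y - 4*I
(4) = 0.0242*t^4 + 4.7217*t^3 - 22.4871*t^2 + 35.1343*t - 18.1131
(5) = 4*g^3*u + g^3 + 36*g^2*u^2 + 4*g^2*u + 80*g*u^3 + 5*g*u^2 + 110*u^3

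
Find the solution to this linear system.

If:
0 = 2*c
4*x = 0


Then:
c = 0
x = 0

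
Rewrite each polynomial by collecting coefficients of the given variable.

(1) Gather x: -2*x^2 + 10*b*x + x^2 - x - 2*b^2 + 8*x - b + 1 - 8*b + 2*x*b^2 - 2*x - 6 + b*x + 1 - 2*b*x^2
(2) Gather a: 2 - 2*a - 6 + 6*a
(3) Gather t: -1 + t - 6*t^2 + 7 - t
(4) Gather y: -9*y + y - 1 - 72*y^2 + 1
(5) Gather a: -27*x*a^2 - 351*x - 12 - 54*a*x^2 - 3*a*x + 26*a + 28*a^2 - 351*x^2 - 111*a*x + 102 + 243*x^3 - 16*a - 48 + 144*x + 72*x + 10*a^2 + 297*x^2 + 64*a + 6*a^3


(1) = -2*b^2 - 9*b + x^2*(-2*b - 1) + x*(2*b^2 + 11*b + 5) - 4
(2) = 4*a - 4
(3) = 6 - 6*t^2
(4) = -72*y^2 - 8*y
(5) = 6*a^3 + a^2*(38 - 27*x) + a*(-54*x^2 - 114*x + 74) + 243*x^3 - 54*x^2 - 135*x + 42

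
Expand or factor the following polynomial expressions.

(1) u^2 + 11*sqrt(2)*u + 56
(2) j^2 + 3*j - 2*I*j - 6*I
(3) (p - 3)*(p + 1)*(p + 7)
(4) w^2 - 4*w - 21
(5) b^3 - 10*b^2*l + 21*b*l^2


(1) = (u + 4*sqrt(2))*(u + 7*sqrt(2))
(2) = (j + 3)*(j - 2*I)
(3) = p^3 + 5*p^2 - 17*p - 21
(4) = (w - 7)*(w + 3)
(5) = b*(b - 7*l)*(b - 3*l)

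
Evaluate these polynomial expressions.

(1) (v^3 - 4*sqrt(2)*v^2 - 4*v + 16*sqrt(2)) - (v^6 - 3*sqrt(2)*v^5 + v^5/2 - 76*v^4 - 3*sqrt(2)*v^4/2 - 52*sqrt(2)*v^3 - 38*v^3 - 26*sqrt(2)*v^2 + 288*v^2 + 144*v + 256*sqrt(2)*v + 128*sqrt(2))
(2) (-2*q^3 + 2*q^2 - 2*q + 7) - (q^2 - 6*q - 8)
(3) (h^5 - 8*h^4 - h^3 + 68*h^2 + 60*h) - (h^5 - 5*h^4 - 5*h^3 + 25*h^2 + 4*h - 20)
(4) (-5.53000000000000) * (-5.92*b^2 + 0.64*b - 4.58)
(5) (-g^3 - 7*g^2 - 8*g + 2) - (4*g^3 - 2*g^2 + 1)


(1) = -v^6 - v^5/2 + 3*sqrt(2)*v^5 + 3*sqrt(2)*v^4/2 + 76*v^4 + 39*v^3 + 52*sqrt(2)*v^3 - 288*v^2 + 22*sqrt(2)*v^2 - 256*sqrt(2)*v - 148*v - 112*sqrt(2)
(2) = -2*q^3 + q^2 + 4*q + 15
(3) = -3*h^4 + 4*h^3 + 43*h^2 + 56*h + 20
(4) = 32.7376*b^2 - 3.5392*b + 25.3274
(5) = -5*g^3 - 5*g^2 - 8*g + 1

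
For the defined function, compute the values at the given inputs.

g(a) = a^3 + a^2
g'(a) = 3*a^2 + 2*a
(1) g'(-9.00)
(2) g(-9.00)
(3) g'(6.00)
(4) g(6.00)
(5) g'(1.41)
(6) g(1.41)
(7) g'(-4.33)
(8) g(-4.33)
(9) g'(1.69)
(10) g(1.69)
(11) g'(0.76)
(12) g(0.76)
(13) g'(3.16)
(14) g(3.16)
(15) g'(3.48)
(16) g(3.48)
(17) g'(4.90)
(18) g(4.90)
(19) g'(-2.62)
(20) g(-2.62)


(1) = 225.00
(2) = -648.00
(3) = 120.00
(4) = 252.00
(5) = 8.78
(6) = 4.79
(7) = 47.59
(8) = -62.43
(9) = 11.95
(10) = 7.68
(11) = 3.25
(12) = 1.02
(13) = 36.28
(14) = 41.54
(15) = 43.29
(16) = 54.25
(17) = 81.83
(18) = 141.66
(19) = 15.35
(20) = -11.12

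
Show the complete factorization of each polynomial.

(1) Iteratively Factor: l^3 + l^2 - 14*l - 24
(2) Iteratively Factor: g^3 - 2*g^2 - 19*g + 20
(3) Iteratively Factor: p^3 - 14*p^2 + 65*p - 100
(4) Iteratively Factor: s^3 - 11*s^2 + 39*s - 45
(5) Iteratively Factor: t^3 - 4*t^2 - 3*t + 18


(1) = (l + 2)*(l^2 - l - 12) = (l + 2)*(l + 3)*(l - 4)
(2) = (g - 1)*(g^2 - g - 20) = (g - 1)*(g + 4)*(g - 5)
(3) = (p - 5)*(p^2 - 9*p + 20) = (p - 5)^2*(p - 4)
(4) = (s - 5)*(s^2 - 6*s + 9) = (s - 5)*(s - 3)*(s - 3)
(5) = (t + 2)*(t^2 - 6*t + 9) = (t - 3)*(t + 2)*(t - 3)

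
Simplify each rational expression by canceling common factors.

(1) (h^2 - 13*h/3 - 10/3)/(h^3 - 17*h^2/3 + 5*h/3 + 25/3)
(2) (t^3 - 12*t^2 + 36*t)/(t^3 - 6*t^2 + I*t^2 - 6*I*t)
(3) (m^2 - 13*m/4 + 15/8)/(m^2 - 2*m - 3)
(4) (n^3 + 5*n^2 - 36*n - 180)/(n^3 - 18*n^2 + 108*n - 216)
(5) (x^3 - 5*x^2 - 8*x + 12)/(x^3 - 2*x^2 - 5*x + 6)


(1) = (3*h + 2)/(3*h^2 - 2*h - 5)
(2) = (t - 6)/(t + I)
(3) = (8*m^2 - 26*m + 15)/(8*m^2 - 16*m - 24)
(4) = (n^2 + 11*n + 30)/(n^2 - 12*n + 36)
(5) = (x - 6)/(x - 3)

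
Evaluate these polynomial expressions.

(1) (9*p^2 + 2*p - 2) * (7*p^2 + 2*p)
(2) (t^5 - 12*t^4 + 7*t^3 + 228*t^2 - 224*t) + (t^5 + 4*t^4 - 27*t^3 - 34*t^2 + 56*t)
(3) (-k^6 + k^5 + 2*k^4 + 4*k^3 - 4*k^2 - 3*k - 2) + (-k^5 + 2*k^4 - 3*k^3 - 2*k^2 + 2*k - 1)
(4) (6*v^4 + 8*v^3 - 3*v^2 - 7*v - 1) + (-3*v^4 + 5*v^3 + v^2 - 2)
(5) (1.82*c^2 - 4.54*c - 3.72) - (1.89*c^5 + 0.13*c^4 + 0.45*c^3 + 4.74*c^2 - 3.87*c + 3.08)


(1) = 63*p^4 + 32*p^3 - 10*p^2 - 4*p
(2) = 2*t^5 - 8*t^4 - 20*t^3 + 194*t^2 - 168*t
(3) = -k^6 + 4*k^4 + k^3 - 6*k^2 - k - 3
(4) = 3*v^4 + 13*v^3 - 2*v^2 - 7*v - 3
(5) = -1.89*c^5 - 0.13*c^4 - 0.45*c^3 - 2.92*c^2 - 0.67*c - 6.8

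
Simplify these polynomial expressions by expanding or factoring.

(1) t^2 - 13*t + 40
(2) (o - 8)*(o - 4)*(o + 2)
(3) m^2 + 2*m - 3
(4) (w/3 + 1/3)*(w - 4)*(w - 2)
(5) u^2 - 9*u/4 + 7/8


(1) = (t - 8)*(t - 5)
(2) = o^3 - 10*o^2 + 8*o + 64
(3) = (m - 1)*(m + 3)
(4) = w^3/3 - 5*w^2/3 + 2*w/3 + 8/3
(5) = (u - 7/4)*(u - 1/2)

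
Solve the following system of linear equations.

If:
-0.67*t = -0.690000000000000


Then:
t = 1.03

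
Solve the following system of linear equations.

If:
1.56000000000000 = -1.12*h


Then:
h = -1.39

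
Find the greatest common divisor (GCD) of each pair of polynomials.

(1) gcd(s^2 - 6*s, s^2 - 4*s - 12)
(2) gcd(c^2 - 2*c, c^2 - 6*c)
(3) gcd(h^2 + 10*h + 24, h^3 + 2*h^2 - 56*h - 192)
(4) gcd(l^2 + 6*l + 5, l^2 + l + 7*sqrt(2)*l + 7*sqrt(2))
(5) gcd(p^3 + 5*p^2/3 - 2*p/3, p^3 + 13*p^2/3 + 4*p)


(1) = s - 6
(2) = gcd(c*(c - 2), c*(c - 6)) = c
(3) = h^2 + 10*h + 24
(4) = l + 1
(5) = p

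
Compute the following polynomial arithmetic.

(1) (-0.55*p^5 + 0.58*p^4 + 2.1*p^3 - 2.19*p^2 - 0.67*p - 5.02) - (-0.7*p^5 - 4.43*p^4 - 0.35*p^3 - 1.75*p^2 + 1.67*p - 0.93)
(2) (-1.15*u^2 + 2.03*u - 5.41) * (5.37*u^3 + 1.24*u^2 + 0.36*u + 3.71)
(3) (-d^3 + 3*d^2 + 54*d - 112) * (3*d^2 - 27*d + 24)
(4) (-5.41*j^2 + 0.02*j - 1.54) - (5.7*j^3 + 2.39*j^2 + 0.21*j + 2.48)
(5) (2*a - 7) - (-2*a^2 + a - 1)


(1) = 0.15*p^5 + 5.01*p^4 + 2.45*p^3 - 0.44*p^2 - 2.34*p - 4.09
(2) = -6.1755*u^5 + 9.4751*u^4 - 26.9485*u^3 - 10.2441*u^2 + 5.5837*u - 20.0711
(3) = -3*d^5 + 36*d^4 + 57*d^3 - 1722*d^2 + 4320*d - 2688
(4) = -5.7*j^3 - 7.8*j^2 - 0.19*j - 4.02
(5) = 2*a^2 + a - 6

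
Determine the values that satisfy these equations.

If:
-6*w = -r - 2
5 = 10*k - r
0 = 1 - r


Then:
k = 3/5
r = 1
w = 1/2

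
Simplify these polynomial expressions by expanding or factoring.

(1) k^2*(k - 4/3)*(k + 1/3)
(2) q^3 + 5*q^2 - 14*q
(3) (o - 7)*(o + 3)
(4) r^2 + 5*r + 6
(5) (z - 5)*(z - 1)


(1) = k^4 - k^3 - 4*k^2/9
(2) = q*(q - 2)*(q + 7)
(3) = o^2 - 4*o - 21
(4) = (r + 2)*(r + 3)
(5) = z^2 - 6*z + 5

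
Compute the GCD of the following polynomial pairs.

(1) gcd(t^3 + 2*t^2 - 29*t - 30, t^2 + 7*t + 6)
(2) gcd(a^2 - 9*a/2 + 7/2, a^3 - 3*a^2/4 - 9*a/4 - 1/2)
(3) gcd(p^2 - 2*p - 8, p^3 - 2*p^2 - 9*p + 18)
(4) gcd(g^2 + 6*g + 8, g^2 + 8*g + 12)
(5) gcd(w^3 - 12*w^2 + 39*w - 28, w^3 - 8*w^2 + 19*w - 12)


(1) = t^2 + 7*t + 6
(2) = gcd((a - 7/2)*(a - 1), (a - 2)*(a + 1/4)*(a + 1)) = 1
(3) = 1
(4) = g + 2
(5) = gcd((w - 7)*(w - 4)*(w - 1), (w - 4)*(w - 3)*(w - 1)) = w^2 - 5*w + 4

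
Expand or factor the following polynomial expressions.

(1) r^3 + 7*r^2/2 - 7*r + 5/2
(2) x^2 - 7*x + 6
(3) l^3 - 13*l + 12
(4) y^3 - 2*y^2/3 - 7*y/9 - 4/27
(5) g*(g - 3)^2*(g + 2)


(1) = (r - 1)*(r - 1/2)*(r + 5)
(2) = (x - 6)*(x - 1)
(3) = (l - 3)*(l - 1)*(l + 4)
(4) = (y - 4/3)*(y + 1/3)^2
(5) = g^4 - 4*g^3 - 3*g^2 + 18*g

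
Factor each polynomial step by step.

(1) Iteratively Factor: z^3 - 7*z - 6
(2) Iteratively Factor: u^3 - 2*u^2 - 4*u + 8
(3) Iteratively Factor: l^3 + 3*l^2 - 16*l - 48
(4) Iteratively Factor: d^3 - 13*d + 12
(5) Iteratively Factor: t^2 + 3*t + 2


(1) = (z + 1)*(z^2 - z - 6) = (z + 1)*(z + 2)*(z - 3)
(2) = (u - 2)*(u^2 - 4) = (u - 2)^2*(u + 2)
(3) = (l - 4)*(l^2 + 7*l + 12) = (l - 4)*(l + 3)*(l + 4)
(4) = (d + 4)*(d^2 - 4*d + 3) = (d - 3)*(d + 4)*(d - 1)
(5) = (t + 1)*(t + 2)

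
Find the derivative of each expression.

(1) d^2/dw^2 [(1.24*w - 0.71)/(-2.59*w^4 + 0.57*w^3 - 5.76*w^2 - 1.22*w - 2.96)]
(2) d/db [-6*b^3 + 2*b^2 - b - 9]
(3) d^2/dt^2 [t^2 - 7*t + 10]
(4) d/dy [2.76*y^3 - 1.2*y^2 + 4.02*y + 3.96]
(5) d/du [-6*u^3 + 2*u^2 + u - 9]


(1) = (-99.816528*w^7 + 124.544812*w^6 - 144.855342*w^5 + 241.36122*w^4 + 77.79836*w^3 + 47.950908*w^2 + 163.972368*w - 13.141128)/(17.373979*w^12 - 11.470851*w^11 + 118.440441*w^10 - 26.654475*w^9 + 312.165636*w^8 + 27.439038*w^7 + 446.470716*w^6 + 116.693268*w^5 + 376.063968*w^4 + 111.636584*w^3 + 164.61744*w^2 + 32.067456*w + 25.934336)
(2) = -18*b^2 + 4*b - 1
(3) = 2
(4) = 8.28*y^2 - 2.4*y + 4.02
(5) = -18*u^2 + 4*u + 1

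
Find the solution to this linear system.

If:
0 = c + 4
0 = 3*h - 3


Then:
c = -4
h = 1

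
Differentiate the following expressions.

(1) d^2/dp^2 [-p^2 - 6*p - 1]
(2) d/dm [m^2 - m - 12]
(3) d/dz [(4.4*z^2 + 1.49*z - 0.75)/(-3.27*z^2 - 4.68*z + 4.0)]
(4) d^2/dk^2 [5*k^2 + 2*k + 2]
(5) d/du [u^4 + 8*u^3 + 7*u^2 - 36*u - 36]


(1) = -2
(2) = 2*m - 1
(3) = (-15.7197*z^2 + 30.295*z + 2.45)/(10.6929*z^4 + 30.6072*z^3 - 4.2576*z^2 - 37.44*z + 16.0)
(4) = 10
(5) = 4*u^3 + 24*u^2 + 14*u - 36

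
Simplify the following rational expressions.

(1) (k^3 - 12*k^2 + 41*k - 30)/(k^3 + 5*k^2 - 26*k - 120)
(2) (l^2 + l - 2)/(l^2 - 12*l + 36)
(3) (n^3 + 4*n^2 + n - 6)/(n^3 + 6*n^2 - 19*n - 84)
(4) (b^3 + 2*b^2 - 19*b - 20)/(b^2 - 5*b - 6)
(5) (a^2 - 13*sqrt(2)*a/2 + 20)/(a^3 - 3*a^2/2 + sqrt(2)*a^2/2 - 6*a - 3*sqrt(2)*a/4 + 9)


(1) = (k^2 - 7*k + 6)/(k^2 + 10*k + 24)
(2) = (l^2 + l - 2)/(l^2 - 12*l + 36)
(3) = (n^2 + n - 2)/(n^2 + 3*n - 28)
(4) = (b^2 + b - 20)/(b - 6)
(5) = (8*a^2 - 52*sqrt(2)*a + 160)/(8*a^3 + a^2*(-12 + 4*sqrt(2)) + a*(-48 - 6*sqrt(2)) + 72)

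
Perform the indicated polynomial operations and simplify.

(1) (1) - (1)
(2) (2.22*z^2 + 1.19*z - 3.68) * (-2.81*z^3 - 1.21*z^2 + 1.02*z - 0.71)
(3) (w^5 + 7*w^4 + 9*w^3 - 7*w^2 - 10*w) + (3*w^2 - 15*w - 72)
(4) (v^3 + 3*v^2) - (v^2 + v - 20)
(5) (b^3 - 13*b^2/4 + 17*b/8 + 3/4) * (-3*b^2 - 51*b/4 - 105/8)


(1) = 0
(2) = -6.2382*z^5 - 6.0301*z^4 + 11.1653*z^3 + 4.0904*z^2 - 4.5985*z + 2.6128
(3) = w^5 + 7*w^4 + 9*w^3 - 4*w^2 - 25*w - 72
(4) = v^3 + 2*v^2 - v + 20
(5) = -3*b^5 - 3*b^4 + 351*b^3/16 + 213*b^2/16 - 2397*b/64 - 315/32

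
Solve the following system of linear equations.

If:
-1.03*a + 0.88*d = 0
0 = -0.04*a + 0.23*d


Then:
a = 0.00
d = 0.00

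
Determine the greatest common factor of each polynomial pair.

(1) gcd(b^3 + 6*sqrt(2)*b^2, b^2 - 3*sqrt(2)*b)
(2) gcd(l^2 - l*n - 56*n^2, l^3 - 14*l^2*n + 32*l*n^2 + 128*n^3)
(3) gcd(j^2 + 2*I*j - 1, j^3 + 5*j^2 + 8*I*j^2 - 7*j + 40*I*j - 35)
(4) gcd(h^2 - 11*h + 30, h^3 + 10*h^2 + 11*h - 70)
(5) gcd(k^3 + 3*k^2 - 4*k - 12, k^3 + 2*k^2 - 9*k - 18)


(1) = b
(2) = gcd((l - 8*n)*(l + 7*n), (l - 8*n)^2*(l + 2*n)) = l - 8*n
(3) = gcd((j + I)^2, (j + 5)*(j + I)*(j + 7*I)) = j + I
(4) = 1
(5) = k^2 + 5*k + 6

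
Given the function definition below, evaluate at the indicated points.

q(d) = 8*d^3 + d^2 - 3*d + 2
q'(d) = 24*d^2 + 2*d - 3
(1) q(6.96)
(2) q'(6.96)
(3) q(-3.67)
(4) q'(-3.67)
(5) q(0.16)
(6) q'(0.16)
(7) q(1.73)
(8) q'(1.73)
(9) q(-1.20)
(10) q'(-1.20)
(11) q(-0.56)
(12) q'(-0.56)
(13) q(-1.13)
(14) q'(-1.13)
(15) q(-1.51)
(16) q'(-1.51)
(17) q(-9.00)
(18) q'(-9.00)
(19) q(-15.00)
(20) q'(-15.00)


(1) = 2726.79
(2) = 1173.52
(3) = -368.97
(4) = 312.91
(5) = 1.58
(6) = -2.07
(7) = 41.22
(8) = 72.29
(9) = -6.78
(10) = 29.16
(11) = 2.59
(12) = 3.41
(13) = -4.88
(14) = 25.39
(15) = -18.73
(16) = 48.70
(17) = -5722.00
(18) = 1923.00
(19) = -26728.00
(20) = 5367.00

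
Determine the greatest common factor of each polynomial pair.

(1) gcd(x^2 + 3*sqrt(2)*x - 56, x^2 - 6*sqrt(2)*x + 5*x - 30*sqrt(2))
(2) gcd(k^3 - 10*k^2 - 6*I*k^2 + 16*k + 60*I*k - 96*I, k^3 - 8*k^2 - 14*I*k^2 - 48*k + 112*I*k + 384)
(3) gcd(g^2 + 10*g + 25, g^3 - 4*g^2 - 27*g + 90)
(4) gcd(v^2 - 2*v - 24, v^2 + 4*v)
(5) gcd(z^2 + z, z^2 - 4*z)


(1) = 1
(2) = k^2 + k*(-8 - 6*I) + 48*I
(3) = gcd((g + 5)^2, (g - 6)*(g - 3)*(g + 5)) = g + 5
(4) = v + 4
(5) = gcd(z*(z + 1), z*(z - 4)) = z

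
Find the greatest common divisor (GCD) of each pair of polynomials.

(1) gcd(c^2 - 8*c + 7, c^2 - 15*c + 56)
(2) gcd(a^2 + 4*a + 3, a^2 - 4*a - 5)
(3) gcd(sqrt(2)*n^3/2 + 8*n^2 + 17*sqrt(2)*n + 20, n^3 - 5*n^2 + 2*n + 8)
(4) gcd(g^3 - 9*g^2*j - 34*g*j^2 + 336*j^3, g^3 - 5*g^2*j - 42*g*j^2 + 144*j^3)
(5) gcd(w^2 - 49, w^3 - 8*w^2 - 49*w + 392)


(1) = gcd((c - 7)*(c - 1), (c - 8)*(c - 7)) = c - 7
(2) = gcd((a + 1)*(a + 3), (a - 5)*(a + 1)) = a + 1
(3) = 1
(4) = gcd((g - 8*j)*(g - 7*j)*(g + 6*j), (g - 8*j)*(g - 3*j)*(g + 6*j)) = g^2 - 2*g*j - 48*j^2
(5) = w^2 - 49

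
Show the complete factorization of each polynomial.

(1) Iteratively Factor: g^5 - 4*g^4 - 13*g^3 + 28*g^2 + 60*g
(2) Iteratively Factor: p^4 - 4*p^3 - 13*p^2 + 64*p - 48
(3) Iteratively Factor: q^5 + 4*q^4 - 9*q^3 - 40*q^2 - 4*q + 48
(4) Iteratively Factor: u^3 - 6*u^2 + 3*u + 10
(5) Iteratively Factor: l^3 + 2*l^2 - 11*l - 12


(1) = (g - 3)*(g^4 - g^3 - 16*g^2 - 20*g) = (g - 3)*(g + 2)*(g^3 - 3*g^2 - 10*g) = g*(g - 3)*(g + 2)*(g^2 - 3*g - 10) = g*(g - 3)*(g + 2)^2*(g - 5)
(2) = (p + 4)*(p^3 - 8*p^2 + 19*p - 12) = (p - 3)*(p + 4)*(p^2 - 5*p + 4) = (p - 3)*(p - 1)*(p + 4)*(p - 4)
(3) = (q + 4)*(q^4 - 9*q^2 - 4*q + 12) = (q + 2)*(q + 4)*(q^3 - 2*q^2 - 5*q + 6) = (q - 3)*(q + 2)*(q + 4)*(q^2 + q - 2) = (q - 3)*(q + 2)^2*(q + 4)*(q - 1)
(4) = (u - 2)*(u^2 - 4*u - 5) = (u - 5)*(u - 2)*(u + 1)
(5) = (l - 3)*(l^2 + 5*l + 4) = (l - 3)*(l + 1)*(l + 4)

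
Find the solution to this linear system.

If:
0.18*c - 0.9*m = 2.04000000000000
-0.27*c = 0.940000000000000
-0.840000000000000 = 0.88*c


Then:
No Solution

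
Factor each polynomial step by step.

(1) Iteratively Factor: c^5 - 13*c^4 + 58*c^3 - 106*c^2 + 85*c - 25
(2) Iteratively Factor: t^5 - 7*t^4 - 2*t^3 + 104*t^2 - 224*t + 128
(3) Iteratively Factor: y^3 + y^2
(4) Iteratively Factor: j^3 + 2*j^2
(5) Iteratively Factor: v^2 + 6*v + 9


(1) = (c - 5)*(c^4 - 8*c^3 + 18*c^2 - 16*c + 5) = (c - 5)*(c - 1)*(c^3 - 7*c^2 + 11*c - 5) = (c - 5)^2*(c - 1)*(c^2 - 2*c + 1) = (c - 5)^2*(c - 1)^2*(c - 1)
(2) = (t - 1)*(t^4 - 6*t^3 - 8*t^2 + 96*t - 128) = (t - 1)*(t + 4)*(t^3 - 10*t^2 + 32*t - 32) = (t - 2)*(t - 1)*(t + 4)*(t^2 - 8*t + 16) = (t - 4)*(t - 2)*(t - 1)*(t + 4)*(t - 4)
(3) = (y)*(y^2 + y) = y*(y + 1)*(y)
(4) = (j)*(j^2 + 2*j) = j*(j + 2)*(j)
(5) = (v + 3)*(v + 3)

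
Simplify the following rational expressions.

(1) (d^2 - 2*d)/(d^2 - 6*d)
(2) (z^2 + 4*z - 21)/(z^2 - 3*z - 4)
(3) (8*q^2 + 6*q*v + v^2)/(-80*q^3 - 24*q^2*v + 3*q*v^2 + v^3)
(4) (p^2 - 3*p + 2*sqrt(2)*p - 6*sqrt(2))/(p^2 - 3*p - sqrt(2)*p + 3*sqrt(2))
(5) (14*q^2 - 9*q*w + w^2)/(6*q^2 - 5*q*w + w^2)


(1) = (d - 2)/(d - 6)
(2) = (z^2 + 4*z - 21)/(z^2 - 3*z - 4)
(3) = (-2*q - v)/(20*q^2 + q*v - v^2)
(4) = (p + 2*sqrt(2))/(p - sqrt(2))
(5) = (7*q - w)/(3*q - w)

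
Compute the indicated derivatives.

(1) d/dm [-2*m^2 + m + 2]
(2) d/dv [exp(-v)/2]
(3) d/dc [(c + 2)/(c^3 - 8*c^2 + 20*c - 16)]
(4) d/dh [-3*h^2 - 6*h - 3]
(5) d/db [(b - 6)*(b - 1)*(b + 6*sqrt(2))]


(1) = 1 - 4*m
(2) = -exp(-v)/2
(3) = 2*(-c^2 - c + 14)/(c^5 - 14*c^4 + 76*c^3 - 200*c^2 + 256*c - 128)
(4) = -6*h - 6
(5) = 3*b^2 - 14*b + 12*sqrt(2)*b - 42*sqrt(2) + 6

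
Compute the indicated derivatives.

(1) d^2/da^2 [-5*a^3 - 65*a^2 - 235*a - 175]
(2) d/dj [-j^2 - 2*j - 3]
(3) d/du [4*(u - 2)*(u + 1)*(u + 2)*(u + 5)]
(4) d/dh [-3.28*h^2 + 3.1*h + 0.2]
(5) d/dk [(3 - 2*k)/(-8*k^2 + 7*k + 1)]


(1) = -30*a - 130
(2) = -2*j - 2
(3) = 16*u^3 + 72*u^2 + 8*u - 96
(4) = 3.1 - 6.56*h
(5) = (-16*k^2 + 48*k - 23)/(64*k^4 - 112*k^3 + 33*k^2 + 14*k + 1)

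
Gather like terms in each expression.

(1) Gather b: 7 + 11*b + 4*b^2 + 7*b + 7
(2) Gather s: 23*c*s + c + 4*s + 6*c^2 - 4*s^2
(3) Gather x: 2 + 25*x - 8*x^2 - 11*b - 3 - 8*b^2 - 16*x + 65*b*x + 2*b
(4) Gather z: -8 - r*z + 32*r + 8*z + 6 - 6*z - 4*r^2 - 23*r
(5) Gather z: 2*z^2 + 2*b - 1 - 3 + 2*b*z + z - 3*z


(1) = 4*b^2 + 18*b + 14
(2) = 6*c^2 + c - 4*s^2 + s*(23*c + 4)
(3) = -8*b^2 - 9*b - 8*x^2 + x*(65*b + 9) - 1
(4) = -4*r^2 + 9*r + z*(2 - r) - 2
(5) = 2*b + 2*z^2 + z*(2*b - 2) - 4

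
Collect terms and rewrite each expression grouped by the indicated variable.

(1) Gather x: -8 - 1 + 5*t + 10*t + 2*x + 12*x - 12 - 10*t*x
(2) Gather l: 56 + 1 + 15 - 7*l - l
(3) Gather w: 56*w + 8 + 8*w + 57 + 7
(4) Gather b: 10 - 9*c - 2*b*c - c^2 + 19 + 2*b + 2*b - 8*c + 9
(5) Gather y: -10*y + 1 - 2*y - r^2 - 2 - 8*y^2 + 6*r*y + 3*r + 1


(1) = 15*t + x*(14 - 10*t) - 21
(2) = 72 - 8*l
(3) = 64*w + 72
(4) = b*(4 - 2*c) - c^2 - 17*c + 38
(5) = -r^2 + 3*r - 8*y^2 + y*(6*r - 12)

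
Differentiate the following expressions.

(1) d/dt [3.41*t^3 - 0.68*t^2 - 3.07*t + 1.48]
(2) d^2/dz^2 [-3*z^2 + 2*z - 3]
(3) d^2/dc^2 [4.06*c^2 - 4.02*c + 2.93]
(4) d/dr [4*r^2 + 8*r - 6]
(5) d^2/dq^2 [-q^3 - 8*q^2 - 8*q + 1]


(1) = 10.23*t^2 - 1.36*t - 3.07
(2) = -6
(3) = 8.12000000000000
(4) = 8*r + 8
(5) = -6*q - 16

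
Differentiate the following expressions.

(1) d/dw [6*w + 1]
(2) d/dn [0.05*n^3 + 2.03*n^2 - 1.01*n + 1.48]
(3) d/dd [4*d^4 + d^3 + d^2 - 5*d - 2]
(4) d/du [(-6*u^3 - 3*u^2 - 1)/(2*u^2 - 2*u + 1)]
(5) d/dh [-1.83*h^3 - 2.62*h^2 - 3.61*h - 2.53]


(1) = 6
(2) = 0.15*n^2 + 4.06*n - 1.01
(3) = 16*d^3 + 3*d^2 + 2*d - 5
(4) = 2*(-6*u^4 + 12*u^3 - 6*u^2 - u - 1)/(4*u^4 - 8*u^3 + 8*u^2 - 4*u + 1)
(5) = -5.49*h^2 - 5.24*h - 3.61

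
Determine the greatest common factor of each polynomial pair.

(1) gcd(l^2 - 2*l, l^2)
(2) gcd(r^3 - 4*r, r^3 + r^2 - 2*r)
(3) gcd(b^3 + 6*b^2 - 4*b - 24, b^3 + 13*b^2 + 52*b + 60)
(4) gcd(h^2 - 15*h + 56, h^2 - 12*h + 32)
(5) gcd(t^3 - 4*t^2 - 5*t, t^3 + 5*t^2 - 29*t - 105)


(1) = gcd(l*(l - 2), l^2) = l
(2) = r^2 + 2*r
(3) = b^2 + 8*b + 12
(4) = gcd((h - 8)*(h - 7), (h - 8)*(h - 4)) = h - 8
(5) = t - 5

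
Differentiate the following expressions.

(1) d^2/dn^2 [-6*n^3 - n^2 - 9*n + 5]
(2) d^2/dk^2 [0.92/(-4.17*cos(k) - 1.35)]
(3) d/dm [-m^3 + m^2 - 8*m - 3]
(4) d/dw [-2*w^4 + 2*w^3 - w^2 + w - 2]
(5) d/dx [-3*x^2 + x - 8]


(1) = -36*n - 2
(2) = (-5.17914*cos(k) + 7.998894*cos(2*k) - 23.996682)/(4.17*cos(k) + 1.35)^3
(3) = -3*m^2 + 2*m - 8
(4) = -8*w^3 + 6*w^2 - 2*w + 1
(5) = 1 - 6*x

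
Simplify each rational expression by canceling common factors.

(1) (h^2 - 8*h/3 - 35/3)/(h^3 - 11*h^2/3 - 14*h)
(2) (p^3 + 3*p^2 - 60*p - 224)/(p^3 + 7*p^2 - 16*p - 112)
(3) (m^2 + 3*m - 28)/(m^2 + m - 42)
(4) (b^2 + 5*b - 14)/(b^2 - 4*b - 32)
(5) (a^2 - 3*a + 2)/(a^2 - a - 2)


(1) = (h - 5)/(h^2 - 6*h)
(2) = (p - 8)/(p - 4)
(3) = (m - 4)/(m - 6)
(4) = (b^2 + 5*b - 14)/(b^2 - 4*b - 32)
(5) = (a - 1)/(a + 1)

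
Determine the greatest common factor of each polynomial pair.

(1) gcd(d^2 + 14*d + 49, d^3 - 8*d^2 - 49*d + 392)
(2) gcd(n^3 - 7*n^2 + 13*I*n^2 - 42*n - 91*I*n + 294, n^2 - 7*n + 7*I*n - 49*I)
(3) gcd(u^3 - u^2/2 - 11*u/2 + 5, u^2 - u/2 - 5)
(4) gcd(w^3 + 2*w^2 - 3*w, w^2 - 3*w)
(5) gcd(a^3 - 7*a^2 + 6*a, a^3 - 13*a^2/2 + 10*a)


(1) = gcd((d + 7)^2, (d - 8)*(d - 7)*(d + 7)) = d + 7
(2) = n^2 + n*(-7 + 7*I) - 49*I
(3) = 1
(4) = w
(5) = a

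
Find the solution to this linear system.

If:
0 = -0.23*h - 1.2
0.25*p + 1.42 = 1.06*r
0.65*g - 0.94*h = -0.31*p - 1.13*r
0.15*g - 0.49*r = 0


Then:
g = -2.25
h = -5.22
p = -8.60
r = -0.69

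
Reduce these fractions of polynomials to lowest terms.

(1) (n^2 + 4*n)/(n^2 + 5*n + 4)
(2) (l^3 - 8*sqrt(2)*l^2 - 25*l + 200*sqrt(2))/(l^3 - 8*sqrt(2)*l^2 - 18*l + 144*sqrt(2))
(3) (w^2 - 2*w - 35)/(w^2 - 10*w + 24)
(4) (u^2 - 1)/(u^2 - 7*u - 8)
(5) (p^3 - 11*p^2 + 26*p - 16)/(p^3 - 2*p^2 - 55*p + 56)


(1) = n/(n + 1)
(2) = (l^2 - 25)/(l^2 - 18)
(3) = (w^2 - 2*w - 35)/(w^2 - 10*w + 24)
(4) = (u - 1)/(u - 8)
(5) = (p - 2)/(p + 7)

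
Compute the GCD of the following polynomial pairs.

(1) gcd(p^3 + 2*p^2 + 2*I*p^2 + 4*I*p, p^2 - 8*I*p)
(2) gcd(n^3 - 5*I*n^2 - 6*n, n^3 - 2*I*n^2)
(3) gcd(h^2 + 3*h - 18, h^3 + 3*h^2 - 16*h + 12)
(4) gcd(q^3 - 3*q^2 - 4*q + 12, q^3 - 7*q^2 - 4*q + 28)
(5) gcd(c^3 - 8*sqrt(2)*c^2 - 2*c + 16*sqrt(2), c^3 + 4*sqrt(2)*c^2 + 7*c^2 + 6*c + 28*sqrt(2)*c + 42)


(1) = p
(2) = gcd(n*(n - 3*I)*(n - 2*I), n^2*(n - 2*I)) = n^2 - 2*I*n
(3) = h + 6
(4) = q^2 - 4
(5) = gcd((c - 8*sqrt(2))*(c - sqrt(2))*(c + sqrt(2)), (c + 7)*(c + sqrt(2))*(c + 3*sqrt(2))) = c + sqrt(2)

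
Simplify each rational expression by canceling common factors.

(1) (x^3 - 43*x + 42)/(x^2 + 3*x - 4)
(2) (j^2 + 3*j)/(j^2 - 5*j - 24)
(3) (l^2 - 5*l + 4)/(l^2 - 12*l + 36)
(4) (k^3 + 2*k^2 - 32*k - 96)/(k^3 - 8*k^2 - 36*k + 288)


(1) = (x^2 + x - 42)/(x + 4)
(2) = j/(j - 8)
(3) = (l^2 - 5*l + 4)/(l^2 - 12*l + 36)
(4) = (k^2 + 8*k + 16)/(k^2 - 2*k - 48)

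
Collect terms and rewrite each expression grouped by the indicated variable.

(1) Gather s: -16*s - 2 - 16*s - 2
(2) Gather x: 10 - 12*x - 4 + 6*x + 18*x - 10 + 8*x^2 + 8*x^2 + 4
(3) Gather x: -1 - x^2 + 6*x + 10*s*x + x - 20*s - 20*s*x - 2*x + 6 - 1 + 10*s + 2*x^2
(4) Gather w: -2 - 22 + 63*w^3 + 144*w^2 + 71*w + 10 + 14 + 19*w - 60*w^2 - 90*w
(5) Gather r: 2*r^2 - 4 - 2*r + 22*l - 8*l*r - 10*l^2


(1) = -32*s - 4
(2) = 16*x^2 + 12*x
(3) = -10*s + x^2 + x*(5 - 10*s) + 4
(4) = 63*w^3 + 84*w^2
(5) = -10*l^2 + 22*l + 2*r^2 + r*(-8*l - 2) - 4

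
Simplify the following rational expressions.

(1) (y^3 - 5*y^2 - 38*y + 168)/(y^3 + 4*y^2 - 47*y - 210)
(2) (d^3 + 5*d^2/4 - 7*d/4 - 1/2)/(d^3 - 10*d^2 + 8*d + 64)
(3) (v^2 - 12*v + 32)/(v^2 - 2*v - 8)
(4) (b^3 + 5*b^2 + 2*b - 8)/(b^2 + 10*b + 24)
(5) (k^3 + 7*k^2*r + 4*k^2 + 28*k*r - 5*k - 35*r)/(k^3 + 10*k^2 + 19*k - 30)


(1) = (y - 4)/(y + 5)
(2) = (4*d^2 - 3*d - 1)/(4*d^2 - 48*d + 128)
(3) = (v - 8)/(v + 2)
(4) = (b^2 + b - 2)/(b + 6)
(5) = (k + 7*r)/(k + 6)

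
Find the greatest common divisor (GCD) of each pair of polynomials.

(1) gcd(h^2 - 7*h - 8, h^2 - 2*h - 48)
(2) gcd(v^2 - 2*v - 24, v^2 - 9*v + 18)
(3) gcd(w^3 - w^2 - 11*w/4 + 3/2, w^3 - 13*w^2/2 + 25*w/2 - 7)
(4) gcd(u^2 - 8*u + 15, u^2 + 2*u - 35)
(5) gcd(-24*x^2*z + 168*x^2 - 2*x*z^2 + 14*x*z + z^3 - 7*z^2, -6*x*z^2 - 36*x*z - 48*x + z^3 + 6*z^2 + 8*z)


(1) = gcd((h - 8)*(h + 1), (h - 8)*(h + 6)) = h - 8
(2) = v - 6
(3) = w - 2
(4) = gcd((u - 5)*(u - 3), (u - 5)*(u + 7)) = u - 5
(5) = gcd((-6*x + z)*(4*x + z)*(z - 7), (-6*x + z)*(z + 2)*(z + 4)) = 6*x - z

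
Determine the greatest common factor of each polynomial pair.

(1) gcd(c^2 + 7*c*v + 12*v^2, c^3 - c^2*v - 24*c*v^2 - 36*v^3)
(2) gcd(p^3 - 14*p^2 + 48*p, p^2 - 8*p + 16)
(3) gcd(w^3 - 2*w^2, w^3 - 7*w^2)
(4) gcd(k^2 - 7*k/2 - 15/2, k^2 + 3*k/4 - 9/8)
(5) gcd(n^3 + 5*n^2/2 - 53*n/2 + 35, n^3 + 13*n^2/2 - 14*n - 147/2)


(1) = gcd((c + 3*v)*(c + 4*v), (c - 6*v)*(c + 2*v)*(c + 3*v)) = c + 3*v
(2) = 1
(3) = w^2
(4) = gcd((k - 5)*(k + 3/2), (k - 3/4)*(k + 3/2)) = k + 3/2
(5) = gcd((n - 5/2)*(n - 2)*(n + 7), (n - 7/2)*(n + 3)*(n + 7)) = n + 7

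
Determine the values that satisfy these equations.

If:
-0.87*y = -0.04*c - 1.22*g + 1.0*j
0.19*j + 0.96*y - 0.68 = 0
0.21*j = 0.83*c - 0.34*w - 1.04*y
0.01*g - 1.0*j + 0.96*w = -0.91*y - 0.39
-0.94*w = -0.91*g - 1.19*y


Then:
c = 1.94
g = 2.44
j = 2.95
w = 2.52
y = 0.12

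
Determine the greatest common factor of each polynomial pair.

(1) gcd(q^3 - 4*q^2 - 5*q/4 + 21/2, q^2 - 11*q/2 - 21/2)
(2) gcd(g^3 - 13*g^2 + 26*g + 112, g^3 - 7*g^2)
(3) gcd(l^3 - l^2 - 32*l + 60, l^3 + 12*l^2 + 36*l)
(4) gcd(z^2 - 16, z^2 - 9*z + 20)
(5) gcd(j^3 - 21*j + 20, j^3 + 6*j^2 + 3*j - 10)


(1) = gcd((q - 7/2)*(q - 2)*(q + 3/2), (q - 7)*(q + 3/2)) = q + 3/2
(2) = gcd((g - 8)*(g - 7)*(g + 2), g^2*(g - 7)) = g - 7
(3) = gcd((l - 5)*(l - 2)*(l + 6), l*(l + 6)^2) = l + 6
(4) = gcd((z - 4)*(z + 4), (z - 5)*(z - 4)) = z - 4
(5) = gcd((j - 4)*(j - 1)*(j + 5), (j - 1)*(j + 2)*(j + 5)) = j^2 + 4*j - 5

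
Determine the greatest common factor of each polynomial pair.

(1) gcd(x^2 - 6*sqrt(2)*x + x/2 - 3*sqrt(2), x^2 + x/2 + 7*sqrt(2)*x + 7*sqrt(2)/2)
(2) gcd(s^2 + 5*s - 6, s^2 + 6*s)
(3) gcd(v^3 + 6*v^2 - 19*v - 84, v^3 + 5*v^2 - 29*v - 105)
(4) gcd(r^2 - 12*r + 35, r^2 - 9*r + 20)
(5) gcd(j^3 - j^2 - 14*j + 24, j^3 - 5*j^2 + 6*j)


(1) = x + 1/2
(2) = s + 6
(3) = gcd((v - 4)*(v + 3)*(v + 7), (v - 5)*(v + 3)*(v + 7)) = v^2 + 10*v + 21
(4) = gcd((r - 7)*(r - 5), (r - 5)*(r - 4)) = r - 5
(5) = j^2 - 5*j + 6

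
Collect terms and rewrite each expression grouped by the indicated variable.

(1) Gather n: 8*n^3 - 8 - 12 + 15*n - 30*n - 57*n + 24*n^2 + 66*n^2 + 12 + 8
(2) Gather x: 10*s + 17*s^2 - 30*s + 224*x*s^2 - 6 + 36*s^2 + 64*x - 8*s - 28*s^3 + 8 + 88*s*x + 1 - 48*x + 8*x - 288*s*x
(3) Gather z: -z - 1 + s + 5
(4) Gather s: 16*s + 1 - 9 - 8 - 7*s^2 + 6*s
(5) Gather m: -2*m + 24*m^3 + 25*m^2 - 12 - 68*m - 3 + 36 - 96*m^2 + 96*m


(1) = 8*n^3 + 90*n^2 - 72*n
(2) = -28*s^3 + 53*s^2 - 28*s + x*(224*s^2 - 200*s + 24) + 3
(3) = s - z + 4
(4) = -7*s^2 + 22*s - 16
(5) = 24*m^3 - 71*m^2 + 26*m + 21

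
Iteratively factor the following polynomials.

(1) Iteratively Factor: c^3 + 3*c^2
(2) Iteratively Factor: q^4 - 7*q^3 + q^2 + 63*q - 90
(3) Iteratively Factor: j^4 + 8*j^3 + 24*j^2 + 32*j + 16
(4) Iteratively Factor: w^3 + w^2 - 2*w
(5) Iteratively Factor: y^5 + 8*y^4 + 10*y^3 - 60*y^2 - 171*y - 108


(1) = (c)*(c^2 + 3*c) = c*(c + 3)*(c)
(2) = (q - 3)*(q^3 - 4*q^2 - 11*q + 30) = (q - 3)*(q - 2)*(q^2 - 2*q - 15) = (q - 5)*(q - 3)*(q - 2)*(q + 3)
(3) = (j + 2)*(j^3 + 6*j^2 + 12*j + 8) = (j + 2)^2*(j^2 + 4*j + 4) = (j + 2)^3*(j + 2)
(4) = (w - 1)*(w^2 + 2*w) = (w - 1)*(w + 2)*(w)
(5) = (y - 3)*(y^4 + 11*y^3 + 43*y^2 + 69*y + 36) = (y - 3)*(y + 3)*(y^3 + 8*y^2 + 19*y + 12) = (y - 3)*(y + 1)*(y + 3)*(y^2 + 7*y + 12) = (y - 3)*(y + 1)*(y + 3)^2*(y + 4)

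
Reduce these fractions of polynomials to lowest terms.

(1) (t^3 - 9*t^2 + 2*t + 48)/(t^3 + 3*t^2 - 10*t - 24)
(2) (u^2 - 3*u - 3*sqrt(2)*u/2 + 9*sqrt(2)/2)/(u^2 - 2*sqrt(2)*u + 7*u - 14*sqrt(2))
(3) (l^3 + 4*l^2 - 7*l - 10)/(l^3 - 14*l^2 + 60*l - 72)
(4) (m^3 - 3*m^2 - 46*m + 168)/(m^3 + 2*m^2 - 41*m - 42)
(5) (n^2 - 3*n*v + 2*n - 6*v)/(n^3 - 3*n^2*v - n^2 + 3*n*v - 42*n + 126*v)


(1) = (t - 8)/(t + 4)
(2) = (2*u^2 + u*(-6 - 3*sqrt(2)) + 9*sqrt(2))/(2*u^2 + u*(14 - 4*sqrt(2)) - 28*sqrt(2))
(3) = (l^2 + 6*l + 5)/(l^2 - 12*l + 36)
(4) = (m - 4)/(m + 1)
(5) = (n + 2)/(n^2 - n - 42)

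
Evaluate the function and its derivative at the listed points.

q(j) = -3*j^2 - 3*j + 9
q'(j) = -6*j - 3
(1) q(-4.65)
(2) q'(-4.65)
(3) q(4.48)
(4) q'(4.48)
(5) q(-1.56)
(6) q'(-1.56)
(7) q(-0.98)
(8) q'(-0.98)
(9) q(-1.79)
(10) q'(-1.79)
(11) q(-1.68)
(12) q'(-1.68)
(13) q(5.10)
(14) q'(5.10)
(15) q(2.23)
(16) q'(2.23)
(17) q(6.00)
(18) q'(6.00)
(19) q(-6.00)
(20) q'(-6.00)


(1) = -41.92
(2) = 24.90
(3) = -64.65
(4) = -29.88
(5) = 6.38
(6) = 6.36
(7) = 9.06
(8) = 2.88
(9) = 4.76
(10) = 7.74
(11) = 5.57
(12) = 7.08
(13) = -84.33
(14) = -33.60
(15) = -12.61
(16) = -16.38
(17) = -117.00
(18) = -39.00
(19) = -81.00
(20) = 33.00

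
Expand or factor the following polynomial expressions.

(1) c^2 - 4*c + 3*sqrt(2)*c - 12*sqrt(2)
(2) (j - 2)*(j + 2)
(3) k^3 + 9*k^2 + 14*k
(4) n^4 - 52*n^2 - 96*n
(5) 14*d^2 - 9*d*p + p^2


(1) = (c - 4)*(c + 3*sqrt(2))
(2) = j^2 - 4
(3) = k*(k + 2)*(k + 7)
(4) = n*(n - 8)*(n + 2)*(n + 6)
(5) = (-7*d + p)*(-2*d + p)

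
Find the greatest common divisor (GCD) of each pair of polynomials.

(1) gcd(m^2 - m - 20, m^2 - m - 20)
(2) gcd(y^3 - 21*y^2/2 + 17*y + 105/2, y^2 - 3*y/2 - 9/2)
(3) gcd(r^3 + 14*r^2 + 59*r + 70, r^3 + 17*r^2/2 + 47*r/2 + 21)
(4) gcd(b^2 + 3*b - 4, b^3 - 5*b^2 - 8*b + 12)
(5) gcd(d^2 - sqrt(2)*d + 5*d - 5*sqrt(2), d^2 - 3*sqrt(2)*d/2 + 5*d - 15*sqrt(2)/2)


(1) = gcd((m - 5)*(m + 4), (m - 5)*(m + 4)) = m^2 - m - 20
(2) = y + 3/2
(3) = r + 2
(4) = gcd((b - 1)*(b + 4), (b - 6)*(b - 1)*(b + 2)) = b - 1
(5) = d + 5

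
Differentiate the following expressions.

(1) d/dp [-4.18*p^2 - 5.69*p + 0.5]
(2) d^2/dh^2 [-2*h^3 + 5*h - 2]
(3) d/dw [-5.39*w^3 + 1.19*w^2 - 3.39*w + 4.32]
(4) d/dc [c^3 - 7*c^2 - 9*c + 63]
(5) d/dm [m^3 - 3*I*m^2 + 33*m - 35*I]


(1) = -8.36*p - 5.69
(2) = -12*h
(3) = -16.17*w^2 + 2.38*w - 3.39
(4) = 3*c^2 - 14*c - 9
(5) = 3*m^2 - 6*I*m + 33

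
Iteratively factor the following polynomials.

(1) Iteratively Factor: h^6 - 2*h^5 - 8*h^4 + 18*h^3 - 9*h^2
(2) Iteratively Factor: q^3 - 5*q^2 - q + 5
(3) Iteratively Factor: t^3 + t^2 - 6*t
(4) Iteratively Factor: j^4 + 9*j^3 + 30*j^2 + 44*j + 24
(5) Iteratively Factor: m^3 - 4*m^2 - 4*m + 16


(1) = (h)*(h^5 - 2*h^4 - 8*h^3 + 18*h^2 - 9*h) = h*(h - 1)*(h^4 - h^3 - 9*h^2 + 9*h) = h*(h - 1)^2*(h^3 - 9*h) = h*(h - 3)*(h - 1)^2*(h^2 + 3*h) = h*(h - 3)*(h - 1)^2*(h + 3)*(h)
(2) = (q + 1)*(q^2 - 6*q + 5) = (q - 5)*(q + 1)*(q - 1)
(3) = (t)*(t^2 + t - 6) = t*(t + 3)*(t - 2)
(4) = (j + 2)*(j^3 + 7*j^2 + 16*j + 12) = (j + 2)*(j + 3)*(j^2 + 4*j + 4) = (j + 2)^2*(j + 3)*(j + 2)
(5) = (m + 2)*(m^2 - 6*m + 8) = (m - 4)*(m + 2)*(m - 2)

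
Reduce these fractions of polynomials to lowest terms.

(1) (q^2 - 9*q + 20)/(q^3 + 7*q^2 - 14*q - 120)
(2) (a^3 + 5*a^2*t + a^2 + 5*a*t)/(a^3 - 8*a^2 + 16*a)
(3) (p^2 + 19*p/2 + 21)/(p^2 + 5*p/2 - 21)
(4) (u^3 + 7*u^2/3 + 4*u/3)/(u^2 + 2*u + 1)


(1) = (q - 5)/(q^2 + 11*q + 30)
(2) = (a^2 + 5*a*t + a + 5*t)/(a^2 - 8*a + 16)
(3) = (2*p + 7)/(2*p - 7)
(4) = (3*u^2 + 4*u)/(3*u + 3)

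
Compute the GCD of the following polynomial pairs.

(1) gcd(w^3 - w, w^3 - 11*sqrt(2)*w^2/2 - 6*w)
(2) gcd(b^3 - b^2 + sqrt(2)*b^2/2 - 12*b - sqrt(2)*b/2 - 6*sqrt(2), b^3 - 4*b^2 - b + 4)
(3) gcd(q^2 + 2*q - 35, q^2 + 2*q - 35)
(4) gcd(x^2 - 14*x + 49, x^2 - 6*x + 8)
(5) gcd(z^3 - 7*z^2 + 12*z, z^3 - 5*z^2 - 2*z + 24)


(1) = w
(2) = b - 4
(3) = gcd((q - 5)*(q + 7), (q - 5)*(q + 7)) = q^2 + 2*q - 35
(4) = 1
(5) = gcd(z*(z - 4)*(z - 3), (z - 4)*(z - 3)*(z + 2)) = z^2 - 7*z + 12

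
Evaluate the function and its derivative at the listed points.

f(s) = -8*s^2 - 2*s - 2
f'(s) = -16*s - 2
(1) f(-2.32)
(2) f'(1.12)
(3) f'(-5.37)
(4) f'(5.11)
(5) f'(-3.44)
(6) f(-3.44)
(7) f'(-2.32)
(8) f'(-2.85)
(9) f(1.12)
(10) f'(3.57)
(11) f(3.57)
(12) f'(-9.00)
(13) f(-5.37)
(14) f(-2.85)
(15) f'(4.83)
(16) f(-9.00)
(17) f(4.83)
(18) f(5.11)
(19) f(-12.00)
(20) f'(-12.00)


(1) = -40.42
(2) = -19.92
(3) = 83.92
(4) = -83.76
(5) = 53.04
(6) = -89.79
(7) = 35.12
(8) = 43.60
(9) = -14.28
(10) = -59.12
(11) = -111.10
(12) = 142.00
(13) = -221.96
(14) = -61.28
(15) = -79.28
(16) = -632.00
(17) = -198.29
(18) = -221.12
(19) = -1130.00
(20) = 190.00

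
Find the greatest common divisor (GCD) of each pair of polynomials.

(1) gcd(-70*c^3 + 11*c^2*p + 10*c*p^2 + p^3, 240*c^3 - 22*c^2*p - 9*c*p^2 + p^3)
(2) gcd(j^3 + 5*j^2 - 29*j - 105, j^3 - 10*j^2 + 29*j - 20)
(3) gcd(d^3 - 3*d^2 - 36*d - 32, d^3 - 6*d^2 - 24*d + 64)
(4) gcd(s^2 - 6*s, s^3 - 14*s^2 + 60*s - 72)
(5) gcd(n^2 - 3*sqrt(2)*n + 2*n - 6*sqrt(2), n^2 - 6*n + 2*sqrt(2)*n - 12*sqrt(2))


(1) = 5*c + p
(2) = gcd((j - 5)*(j + 3)*(j + 7), (j - 5)*(j - 4)*(j - 1)) = j - 5
(3) = gcd((d - 8)*(d + 1)*(d + 4), (d - 8)*(d - 2)*(d + 4)) = d^2 - 4*d - 32
(4) = gcd(s*(s - 6), (s - 6)^2*(s - 2)) = s - 6
(5) = 1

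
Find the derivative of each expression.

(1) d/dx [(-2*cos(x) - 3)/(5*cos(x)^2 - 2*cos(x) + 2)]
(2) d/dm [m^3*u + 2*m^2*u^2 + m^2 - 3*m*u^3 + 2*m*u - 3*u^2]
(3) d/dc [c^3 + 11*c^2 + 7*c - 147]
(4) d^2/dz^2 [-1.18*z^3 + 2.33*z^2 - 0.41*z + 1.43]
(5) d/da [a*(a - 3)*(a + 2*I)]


(1) = 10*(sin(x)^2 - 3*cos(x))*sin(x)/(5*sin(x)^2 + 2*cos(x) - 7)^2
(2) = 3*m^2*u + 4*m*u^2 + 2*m - 3*u^3 + 2*u
(3) = 3*c^2 + 22*c + 7
(4) = 4.66 - 7.08*z
(5) = 3*a^2 + a*(-6 + 4*I) - 6*I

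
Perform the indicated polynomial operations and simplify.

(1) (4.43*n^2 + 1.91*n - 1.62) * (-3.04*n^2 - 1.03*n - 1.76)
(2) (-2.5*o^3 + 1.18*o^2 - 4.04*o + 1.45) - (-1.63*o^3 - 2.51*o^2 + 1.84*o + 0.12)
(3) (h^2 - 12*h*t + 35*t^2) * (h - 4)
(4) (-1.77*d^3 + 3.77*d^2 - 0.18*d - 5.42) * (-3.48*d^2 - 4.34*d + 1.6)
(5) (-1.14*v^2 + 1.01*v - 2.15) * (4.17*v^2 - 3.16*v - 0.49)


(1) = -13.4672*n^4 - 10.3693*n^3 - 4.8393*n^2 - 1.693*n + 2.8512
(2) = -0.87*o^3 + 3.69*o^2 - 5.88*o + 1.33
(3) = h^3 - 12*h^2*t - 4*h^2 + 35*h*t^2 + 48*h*t - 140*t^2
(4) = 6.1596*d^5 - 5.4378*d^4 - 18.5674*d^3 + 25.6748*d^2 + 23.2348*d - 8.672
(5) = -4.7538*v^4 + 7.8141*v^3 - 11.5985*v^2 + 6.2991*v + 1.0535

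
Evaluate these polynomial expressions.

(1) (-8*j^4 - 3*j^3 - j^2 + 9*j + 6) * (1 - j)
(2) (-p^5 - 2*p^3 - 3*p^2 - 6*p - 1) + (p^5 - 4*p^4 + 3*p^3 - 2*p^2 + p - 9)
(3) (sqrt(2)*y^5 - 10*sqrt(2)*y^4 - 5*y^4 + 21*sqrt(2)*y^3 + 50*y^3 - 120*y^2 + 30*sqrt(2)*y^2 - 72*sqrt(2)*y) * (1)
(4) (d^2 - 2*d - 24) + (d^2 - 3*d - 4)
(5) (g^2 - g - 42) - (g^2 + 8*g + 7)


(1) = 8*j^5 - 5*j^4 - 2*j^3 - 10*j^2 + 3*j + 6
(2) = -4*p^4 + p^3 - 5*p^2 - 5*p - 10
(3) = sqrt(2)*y^5 - 10*sqrt(2)*y^4 - 5*y^4 + 21*sqrt(2)*y^3 + 50*y^3 - 120*y^2 + 30*sqrt(2)*y^2 - 72*sqrt(2)*y
(4) = 2*d^2 - 5*d - 28
(5) = -9*g - 49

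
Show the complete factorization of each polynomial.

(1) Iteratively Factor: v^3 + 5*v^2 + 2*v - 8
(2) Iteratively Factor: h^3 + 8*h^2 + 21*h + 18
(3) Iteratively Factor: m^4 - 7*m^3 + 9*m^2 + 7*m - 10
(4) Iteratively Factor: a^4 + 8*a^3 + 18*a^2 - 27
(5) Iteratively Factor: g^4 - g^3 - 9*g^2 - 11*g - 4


(1) = (v + 2)*(v^2 + 3*v - 4) = (v - 1)*(v + 2)*(v + 4)
(2) = (h + 2)*(h^2 + 6*h + 9) = (h + 2)*(h + 3)*(h + 3)
(3) = (m - 2)*(m^3 - 5*m^2 - m + 5) = (m - 5)*(m - 2)*(m^2 - 1) = (m - 5)*(m - 2)*(m - 1)*(m + 1)
(4) = (a + 3)*(a^3 + 5*a^2 + 3*a - 9) = (a - 1)*(a + 3)*(a^2 + 6*a + 9) = (a - 1)*(a + 3)^2*(a + 3)
(5) = (g - 4)*(g^3 + 3*g^2 + 3*g + 1) = (g - 4)*(g + 1)*(g^2 + 2*g + 1) = (g - 4)*(g + 1)^2*(g + 1)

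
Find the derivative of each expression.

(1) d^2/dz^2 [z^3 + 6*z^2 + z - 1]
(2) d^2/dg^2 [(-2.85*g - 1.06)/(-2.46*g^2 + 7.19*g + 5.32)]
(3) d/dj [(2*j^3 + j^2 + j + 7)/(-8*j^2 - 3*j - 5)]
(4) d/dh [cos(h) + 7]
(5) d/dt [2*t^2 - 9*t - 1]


(1) = 6*z + 12
(2) = ((35.7678 - 42.066*g)*(-2.46*g^2 + 7.19*g + 5.32) - (2.85*g + 1.06)*(4.92*g - 7.19)*(9.84*g - 14.38))/(-2.46*g^2 + 7.19*g + 5.32)^3
(3) = (-16*j^4 - 12*j^3 - 25*j^2 + 102*j + 16)/(64*j^4 + 48*j^3 + 89*j^2 + 30*j + 25)
(4) = -sin(h)
(5) = 4*t - 9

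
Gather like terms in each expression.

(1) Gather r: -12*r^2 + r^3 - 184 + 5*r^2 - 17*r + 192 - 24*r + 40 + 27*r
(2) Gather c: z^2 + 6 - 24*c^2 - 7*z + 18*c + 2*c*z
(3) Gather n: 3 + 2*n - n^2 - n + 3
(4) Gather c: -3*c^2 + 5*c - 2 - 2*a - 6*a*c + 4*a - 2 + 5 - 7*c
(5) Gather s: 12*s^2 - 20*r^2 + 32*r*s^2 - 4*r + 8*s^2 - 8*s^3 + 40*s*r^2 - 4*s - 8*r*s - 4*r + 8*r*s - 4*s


(1) = r^3 - 7*r^2 - 14*r + 48
(2) = -24*c^2 + c*(2*z + 18) + z^2 - 7*z + 6
(3) = -n^2 + n + 6
(4) = 2*a - 3*c^2 + c*(-6*a - 2) + 1
(5) = -20*r^2 - 8*r - 8*s^3 + s^2*(32*r + 20) + s*(40*r^2 - 8)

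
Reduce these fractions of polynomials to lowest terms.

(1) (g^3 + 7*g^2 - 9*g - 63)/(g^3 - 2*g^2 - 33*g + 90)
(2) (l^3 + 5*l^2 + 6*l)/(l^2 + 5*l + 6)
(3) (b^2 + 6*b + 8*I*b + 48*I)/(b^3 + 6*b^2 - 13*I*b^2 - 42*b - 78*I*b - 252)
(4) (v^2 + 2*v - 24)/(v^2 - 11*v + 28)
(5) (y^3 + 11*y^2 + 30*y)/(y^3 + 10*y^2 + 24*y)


(1) = (g^2 + 10*g + 21)/(g^2 + g - 30)
(2) = l
(3) = (b + 8*I)/(b^2 - 13*I*b - 42)
(4) = (v + 6)/(v - 7)
(5) = (y + 5)/(y + 4)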